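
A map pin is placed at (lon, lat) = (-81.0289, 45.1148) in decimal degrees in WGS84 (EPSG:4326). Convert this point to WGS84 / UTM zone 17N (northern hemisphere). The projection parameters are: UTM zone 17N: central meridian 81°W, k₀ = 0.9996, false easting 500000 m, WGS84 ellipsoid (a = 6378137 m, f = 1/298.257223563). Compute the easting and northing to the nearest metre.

Zone 17 central meridian λ₀ = 6×17 − 183 = -81°; Δλ = -0.0289°.
Transverse Mercator on WGS84 with k₀ = 0.9996 gives E = 497726.791 m, N = 4995703.760 m.

E 497727 m, N 4995704 m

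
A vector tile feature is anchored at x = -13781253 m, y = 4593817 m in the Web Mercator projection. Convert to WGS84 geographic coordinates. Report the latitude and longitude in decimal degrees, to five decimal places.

R = 6378137 m. λ = x/R = -123.79910204°.
φ = 2·arctan(exp(y/R)) − 90° = 2·arctan(2.05494) − 90° = 38.10180186°.

lat 38.10180°, lon -123.79910°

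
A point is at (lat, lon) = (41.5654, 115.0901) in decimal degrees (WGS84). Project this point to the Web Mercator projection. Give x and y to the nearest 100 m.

x 12811800 m, y 5096100 m

Web Mercator is spherical with R = a = 6378137 m.
x = R·λ = 6378137 × 2.008701181 = 12811771.327 m.
y = R·ln tan(π/4 + φ/2) = 6378137 × 0.798994935 = 5096099.157 m.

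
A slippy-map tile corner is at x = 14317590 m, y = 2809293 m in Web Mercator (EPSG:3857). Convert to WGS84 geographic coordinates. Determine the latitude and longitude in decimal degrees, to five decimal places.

lat 24.45780°, lon 128.61710°

R = 6378137 m. λ = x/R = 128.61709929°.
φ = 2·arctan(exp(y/R)) − 90° = 2·arctan(1.55342) − 90° = 24.45779927°.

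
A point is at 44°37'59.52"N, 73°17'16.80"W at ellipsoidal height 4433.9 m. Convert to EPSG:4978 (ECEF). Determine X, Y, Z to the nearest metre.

X 1308253 m, Y -4357317 m, Z 4461548 m

WGS84: a = 6378137 m, e² = 0.006694380; N(φ) = a/√(1−e²sin²φ) = 6388700.937 m.
X = (N+h)·cosφ·cosλ = 1308252.593 m; Y = (N+h)·cosφ·sinλ = -4357317.153 m; Z = (N(1−e²)+h)·sinφ = 4461548.492 m.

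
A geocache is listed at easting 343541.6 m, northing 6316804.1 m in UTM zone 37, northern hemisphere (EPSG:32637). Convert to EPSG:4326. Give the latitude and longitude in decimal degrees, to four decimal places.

lat 56.9683°, lon 36.4263°

Zone 37N: λ₀ = 39°, k₀ = 0.9996, false easting 500000 m.
Meridian distance M = (N − FN)/k₀ = 6319331.8 m.
Inverse transverse Mercator on WGS84 gives φ = 56.96830026°, λ = 36.42629976°.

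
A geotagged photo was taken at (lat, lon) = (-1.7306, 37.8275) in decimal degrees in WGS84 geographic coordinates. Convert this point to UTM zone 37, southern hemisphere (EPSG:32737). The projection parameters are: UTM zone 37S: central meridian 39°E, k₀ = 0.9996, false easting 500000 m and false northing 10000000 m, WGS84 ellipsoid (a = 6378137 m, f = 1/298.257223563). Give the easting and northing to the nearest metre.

Zone 37 central meridian λ₀ = 6×37 − 183 = 39°; Δλ = -1.1725°.
Transverse Mercator on WGS84 with k₀ = 0.9996 gives E = 369580.071 m, N = 9808675.813 m.

E 369580 m, N 9808676 m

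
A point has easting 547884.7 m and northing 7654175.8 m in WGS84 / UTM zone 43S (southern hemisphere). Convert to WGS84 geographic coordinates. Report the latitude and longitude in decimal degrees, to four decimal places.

lat -21.2133°, lon 75.4614°

Zone 43S: λ₀ = 75°, k₀ = 0.9996, false easting 500000 m, false northing 10000000 m.
Meridian distance M = (N − FN)/k₀ = -2346762.9 m.
Inverse transverse Mercator on WGS84 gives φ = -21.21330003°, λ = 75.46140018°.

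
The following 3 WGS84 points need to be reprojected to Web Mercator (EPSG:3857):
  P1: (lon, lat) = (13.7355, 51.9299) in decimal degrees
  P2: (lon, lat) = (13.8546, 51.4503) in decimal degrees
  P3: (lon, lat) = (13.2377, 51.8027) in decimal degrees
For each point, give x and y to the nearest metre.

Web Mercator: x = R·λ, y = R·ln tan(π/4+φ/2), R = 6378137 m.
P1 (51.9299°, 13.7355°) → (1529028.866, 6787460.386) m.
P2 (51.4503°, 13.8546°) → (1542287.017, 6701336.457) m.
P3 (51.8027°, 13.2377°) → (1473614.023, 6764529.401) m.

P1: x 1529029 m, y 6787460 m; P2: x 1542287 m, y 6701336 m; P3: x 1473614 m, y 6764529 m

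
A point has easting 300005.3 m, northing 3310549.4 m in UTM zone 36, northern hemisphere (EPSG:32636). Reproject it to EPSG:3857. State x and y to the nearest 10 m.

Unproject from UTM 36N (λ₀ = 33°) → φ = 29.90939974°, λ = 30.92849979°.
Web Mercator (R = 6378137 m): x = 3442944.847 m, y = 3491909.333 m.

x 3442940 m, y 3491910 m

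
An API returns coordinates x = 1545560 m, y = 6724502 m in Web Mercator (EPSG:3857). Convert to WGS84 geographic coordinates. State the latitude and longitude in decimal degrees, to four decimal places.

R = 6378137 m. λ = x/R = 13.88400171°.
φ = 2·arctan(exp(y/R)) − 90° = 2·arctan(2.86998) − 90° = 51.57980215°.

lat 51.5798°, lon 13.8840°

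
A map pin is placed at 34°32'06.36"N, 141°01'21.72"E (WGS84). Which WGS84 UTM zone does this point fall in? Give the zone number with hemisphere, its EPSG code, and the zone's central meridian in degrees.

UTM zone = ⌊(λ + 180)/6⌋ + 1; 141.0227° ∈ [138°, 144°) → zone 54.
Hemisphere: N (φ ≥ 0).
Central meridian λ₀ = 6×54 − 183 = 141°.
EPSG code: 32654.

Zone 54N (EPSG:32654), central meridian 141°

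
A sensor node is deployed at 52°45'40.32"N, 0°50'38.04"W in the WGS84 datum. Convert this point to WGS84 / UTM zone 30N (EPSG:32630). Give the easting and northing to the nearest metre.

E 645485 m, N 5847886 m

Zone 30 central meridian λ₀ = 6×30 − 183 = -3°; Δλ = +2.1561°.
Transverse Mercator on WGS84 with k₀ = 0.9996 gives E = 645484.591 m, N = 5847886.255 m.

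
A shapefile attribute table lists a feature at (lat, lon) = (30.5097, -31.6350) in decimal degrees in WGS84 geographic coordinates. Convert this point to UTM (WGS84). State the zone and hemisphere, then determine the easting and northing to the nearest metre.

Longitude -31.6350° lies in the 6° band [-36°, -30°), giving zone 25; latitude is north of the equator, so 25N.
Zone 25 central meridian λ₀ = 6×25 − 183 = -33°; Δλ = +1.3650°.
Transverse Mercator on WGS84 with k₀ = 0.9996 gives E = 630979.170 m, N = 3376058.624 m.

Zone 25N: E 630979 m, N 3376059 m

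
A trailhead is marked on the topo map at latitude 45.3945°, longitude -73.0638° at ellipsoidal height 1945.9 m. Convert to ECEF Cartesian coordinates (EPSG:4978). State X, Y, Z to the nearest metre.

WGS84: a = 6378137 m, e² = 0.006694380; N(φ) = a/√(1−e²sin²φ) = 6388986.025 m.
X = (N+h)·cosφ·cosλ = 1307340.346 m; Y = (N+h)·cosφ·sinλ = -4293209.907 m; Z = (N(1−e²)+h)·sinφ = 4519628.523 m.

X 1307340 m, Y -4293210 m, Z 4519629 m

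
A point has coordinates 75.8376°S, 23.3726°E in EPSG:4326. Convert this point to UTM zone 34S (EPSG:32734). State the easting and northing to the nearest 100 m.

E 564800 m, N 1581600 m

Zone 34 central meridian λ₀ = 6×34 − 183 = 21°; Δλ = +2.3726°.
Transverse Mercator on WGS84 with k₀ = 0.9996 gives E = 564783.801 m, N = 1581634.855 m.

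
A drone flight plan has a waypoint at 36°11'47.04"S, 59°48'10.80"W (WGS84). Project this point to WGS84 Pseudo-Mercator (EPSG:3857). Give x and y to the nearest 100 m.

Web Mercator is spherical with R = a = 6378137 m.
x = R·λ = 6378137 × -1.043759253 = -6657239.508 m.
y = R·ln tan(π/4 + φ/2) = 6378137 × -0.678517798 = -4327679.470 m.

x -6657200 m, y -4327700 m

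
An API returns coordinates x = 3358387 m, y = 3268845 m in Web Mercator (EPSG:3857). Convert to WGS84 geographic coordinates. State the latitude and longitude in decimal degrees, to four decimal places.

lat 28.1575°, lon 30.1689°

R = 6378137 m. λ = x/R = 30.16890372°.
φ = 2·arctan(exp(y/R)) − 90° = 2·arctan(1.66947) − 90° = 28.15749614°.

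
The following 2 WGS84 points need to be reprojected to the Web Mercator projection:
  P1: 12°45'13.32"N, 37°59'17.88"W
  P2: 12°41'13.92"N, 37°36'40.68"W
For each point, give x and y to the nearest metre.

Web Mercator: x = R·λ, y = R·ln tan(π/4+φ/2), R = 6378137 m.
P1 (12.7537°, -37.9883°) → (-4228838.212, 1431606.943) m.
P2 (12.6872°, -37.6113°) → (-4186870.764, 1424017.932) m.

P1: x -4228838 m, y 1431607 m; P2: x -4186871 m, y 1424018 m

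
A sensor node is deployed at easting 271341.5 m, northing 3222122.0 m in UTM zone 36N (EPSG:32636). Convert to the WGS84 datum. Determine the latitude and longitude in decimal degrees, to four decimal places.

Zone 36N: λ₀ = 33°, k₀ = 0.9996, false easting 500000 m.
Meridian distance M = (N − FN)/k₀ = 3223411.4 m.
Inverse transverse Mercator on WGS84 gives φ = 29.10700033°, λ = 30.65030034°.

lat 29.1070°, lon 30.6503°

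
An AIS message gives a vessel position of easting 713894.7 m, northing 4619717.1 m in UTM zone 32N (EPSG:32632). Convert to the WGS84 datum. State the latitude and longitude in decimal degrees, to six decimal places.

Zone 32N: λ₀ = 9°, k₀ = 0.9996, false easting 500000 m.
Meridian distance M = (N − FN)/k₀ = 4621565.7 m.
Inverse transverse Mercator on WGS84 gives φ = 41.70050037°, λ = 11.57059986°.

lat 41.700500°, lon 11.570600°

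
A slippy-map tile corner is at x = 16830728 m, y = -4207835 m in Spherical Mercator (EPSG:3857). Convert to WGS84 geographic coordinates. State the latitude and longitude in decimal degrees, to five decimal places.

R = 6378137 m. λ = x/R = 151.19300205°.
φ = 2·arctan(exp(y/R)) − 90° = 2·arctan(0.51699) − 90° = -35.32279734°.

lat -35.32280°, lon 151.19300°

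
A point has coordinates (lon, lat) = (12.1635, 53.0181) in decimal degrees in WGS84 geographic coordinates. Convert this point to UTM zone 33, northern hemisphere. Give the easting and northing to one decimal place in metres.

Zone 33 central meridian λ₀ = 6×33 − 183 = 15°; Δλ = -2.8365°.
Transverse Mercator on WGS84 with k₀ = 0.9996 gives E = 309742.480 m, N = 5878047.381 m.

E 309742.5 m, N 5878047.4 m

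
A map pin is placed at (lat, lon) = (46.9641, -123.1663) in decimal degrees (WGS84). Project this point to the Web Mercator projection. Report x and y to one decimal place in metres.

x -13710809.8 m, y 5936216.2 m

Web Mercator is spherical with R = a = 6378137 m.
x = R·λ = 6378137 × -2.149657462 = -13710809.799 m.
y = R·ln tan(π/4 + φ/2) = 6378137 × 0.930713192 = 5936216.246 m.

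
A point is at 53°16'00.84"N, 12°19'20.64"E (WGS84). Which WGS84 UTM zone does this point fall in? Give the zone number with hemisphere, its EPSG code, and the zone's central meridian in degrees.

Zone 33N (EPSG:32633), central meridian 15°

UTM zone = ⌊(λ + 180)/6⌋ + 1; 12.3224° ∈ [12°, 18°) → zone 33.
Hemisphere: N (φ ≥ 0).
Central meridian λ₀ = 6×33 − 183 = 15°.
EPSG code: 32633.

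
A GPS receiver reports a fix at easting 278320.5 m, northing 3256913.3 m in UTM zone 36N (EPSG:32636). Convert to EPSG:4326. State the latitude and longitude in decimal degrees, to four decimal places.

lat 29.4220°, lon 30.7150°

Zone 36N: λ₀ = 33°, k₀ = 0.9996, false easting 500000 m.
Meridian distance M = (N − FN)/k₀ = 3258216.6 m.
Inverse transverse Mercator on WGS84 gives φ = 29.42200033°, λ = 30.71499974°.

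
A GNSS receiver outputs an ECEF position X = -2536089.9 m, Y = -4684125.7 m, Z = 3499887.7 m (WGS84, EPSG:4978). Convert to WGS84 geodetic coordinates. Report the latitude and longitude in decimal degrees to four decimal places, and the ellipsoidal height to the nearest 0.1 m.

λ = atan2(Y, X) = -118.43210046°; p = √(X²+Y²) = 5326611.1 m.
Bowring's method on WGS84 (a = 6378137 m, b = 6356752.314 m) gives φ = 33.48399986°, h = 1873.080 m.

lat 33.4840°, lon -118.4321°, h 1873.1 m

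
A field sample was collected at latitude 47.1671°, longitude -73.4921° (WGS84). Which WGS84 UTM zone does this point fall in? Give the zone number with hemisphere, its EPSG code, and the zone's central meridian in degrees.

UTM zone = ⌊(λ + 180)/6⌋ + 1; -73.4921° ∈ [-78°, -72°) → zone 18.
Hemisphere: N (φ ≥ 0).
Central meridian λ₀ = 6×18 − 183 = -75°.
EPSG code: 32618.

Zone 18N (EPSG:32618), central meridian -75°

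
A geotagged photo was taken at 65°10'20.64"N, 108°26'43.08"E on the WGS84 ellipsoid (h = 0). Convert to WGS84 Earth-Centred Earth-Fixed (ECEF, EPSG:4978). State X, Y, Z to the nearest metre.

WGS84: a = 6378137 m, e² = 0.006694380; N(φ) = a/√(1−e²sin²φ) = 6395794.946 m.
X = (N+h)·cosφ·cosλ = -849698.146 m; Y = (N+h)·cosφ·sinλ = 2547560.187 m; Z = (N(1−e²)+h)·sinφ = 5765806.998 m.

X -849698 m, Y 2547560 m, Z 5765807 m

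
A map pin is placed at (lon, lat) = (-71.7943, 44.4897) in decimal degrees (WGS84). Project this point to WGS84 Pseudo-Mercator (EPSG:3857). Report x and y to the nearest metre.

x -7992105 m, y 5541540 m

Web Mercator is spherical with R = a = 6378137 m.
x = R·λ = 6378137 × -1.253046919 = -7992104.918 m.
y = R·ln tan(π/4 + φ/2) = 6378137 × 0.868833609 = 5541539.789 m.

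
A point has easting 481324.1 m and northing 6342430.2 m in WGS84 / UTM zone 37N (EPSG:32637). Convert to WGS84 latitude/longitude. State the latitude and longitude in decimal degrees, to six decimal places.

lat 57.224600°, lon 38.690701°

Zone 37N: λ₀ = 39°, k₀ = 0.9996, false easting 500000 m.
Meridian distance M = (N − FN)/k₀ = 6344968.2 m.
Inverse transverse Mercator on WGS84 gives φ = 57.22460019°, λ = 38.69070072°.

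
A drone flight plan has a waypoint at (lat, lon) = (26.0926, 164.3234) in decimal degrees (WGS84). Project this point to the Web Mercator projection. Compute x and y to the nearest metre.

Web Mercator is spherical with R = a = 6378137 m.
x = R·λ = 6378137 × 2.867984368 = 18292397.213 m.
y = R·ln tan(π/4 + φ/2) = 6378137 × 0.472011557 = 3010554.378 m.

x 18292397 m, y 3010554 m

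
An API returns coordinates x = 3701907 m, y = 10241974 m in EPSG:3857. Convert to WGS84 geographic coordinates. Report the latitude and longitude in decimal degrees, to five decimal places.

lat 67.29970°, lon 33.25480°

R = 6378137 m. λ = x/R = 33.25479638°.
φ = 2·arctan(exp(y/R)) − 90° = 2·arctan(4.98181) − 90° = 67.29969913°.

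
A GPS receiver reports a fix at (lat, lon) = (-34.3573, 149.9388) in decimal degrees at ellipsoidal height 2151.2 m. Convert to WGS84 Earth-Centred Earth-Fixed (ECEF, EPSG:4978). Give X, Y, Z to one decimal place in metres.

X -4563533.3 m, Y 2641260.5 m, Z -3580449.1 m

WGS84: a = 6378137 m, e² = 0.006694380; N(φ) = a/√(1−e²sin²φ) = 6384947.349 m.
X = (N+h)·cosφ·cosλ = -4563533.282 m; Y = (N+h)·cosφ·sinλ = 2641260.515 m; Z = (N(1−e²)+h)·sinφ = -3580449.125 m.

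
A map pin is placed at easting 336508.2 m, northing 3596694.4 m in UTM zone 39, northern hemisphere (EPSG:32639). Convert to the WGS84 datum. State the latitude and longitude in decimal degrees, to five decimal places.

lat 32.49550°, lon 49.25980°

Zone 39N: λ₀ = 51°, k₀ = 0.9996, false easting 500000 m.
Meridian distance M = (N − FN)/k₀ = 3598133.7 m.
Inverse transverse Mercator on WGS84 gives φ = 32.49550019°, λ = 49.25979992°.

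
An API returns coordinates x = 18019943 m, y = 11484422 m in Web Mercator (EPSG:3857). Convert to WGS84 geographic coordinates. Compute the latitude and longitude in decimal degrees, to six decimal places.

R = 6378137 m. λ = x/R = 161.87590216°.
φ = 2·arctan(exp(y/R)) − 90° = 2·arctan(6.05323) − 90° = 71.23880004°.

lat 71.238800°, lon 161.875902°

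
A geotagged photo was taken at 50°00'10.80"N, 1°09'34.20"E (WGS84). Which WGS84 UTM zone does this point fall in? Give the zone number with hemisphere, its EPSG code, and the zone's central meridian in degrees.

Zone 31N (EPSG:32631), central meridian 3°

UTM zone = ⌊(λ + 180)/6⌋ + 1; 1.1595° ∈ [0°, 6°) → zone 31.
Hemisphere: N (φ ≥ 0).
Central meridian λ₀ = 6×31 − 183 = 3°.
EPSG code: 32631.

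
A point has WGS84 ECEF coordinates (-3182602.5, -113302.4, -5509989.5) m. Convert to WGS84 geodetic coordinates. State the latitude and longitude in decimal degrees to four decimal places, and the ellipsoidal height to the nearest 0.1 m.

lat -60.1397°, lon -177.9611°, h 2014.0 m

λ = atan2(Y, X) = -177.96109980°; p = √(X²+Y²) = 3184618.7 m.
Bowring's method on WGS84 (a = 6378137 m, b = 6356752.314 m) gives φ = -60.13969948°, h = 2013.976 m.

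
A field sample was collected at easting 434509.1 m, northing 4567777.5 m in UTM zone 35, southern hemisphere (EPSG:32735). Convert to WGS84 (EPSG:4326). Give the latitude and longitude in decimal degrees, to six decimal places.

lat -49.039400°, lon 26.103900°

Zone 35S: λ₀ = 27°, k₀ = 0.9996, false easting 500000 m, false northing 10000000 m.
Meridian distance M = (N − FN)/k₀ = -5434396.3 m.
Inverse transverse Mercator on WGS84 gives φ = -49.03940030°, λ = 26.10390041°.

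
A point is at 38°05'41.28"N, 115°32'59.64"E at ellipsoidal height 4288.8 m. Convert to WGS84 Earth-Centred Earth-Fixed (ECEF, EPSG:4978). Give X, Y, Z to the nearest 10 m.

WGS84: a = 6378137 m, e² = 0.006694380; N(φ) = a/√(1−e²sin²φ) = 6386278.894 m.
X = (N+h)·cosφ·cosλ = -2169130.424 m; Y = (N+h)·cosφ·sinλ = 4537502.248 m; Z = (N(1−e²)+h)·sinφ = 3916376.526 m.

X -2169130 m, Y 4537500 m, Z 3916380 m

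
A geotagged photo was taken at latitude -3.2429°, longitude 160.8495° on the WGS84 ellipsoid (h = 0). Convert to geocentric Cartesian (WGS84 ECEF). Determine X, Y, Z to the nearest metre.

WGS84: a = 6378137 m, e² = 0.006694380; N(φ) = a/√(1−e²sin²φ) = 6378205.319 m.
X = (N+h)·cosφ·cosλ = -6015588.035 m; Y = (N+h)·cosφ·sinλ = 2089023.803 m; Z = (N(1−e²)+h)·sinφ = -358393.737 m.

X -6015588 m, Y 2089024 m, Z -358394 m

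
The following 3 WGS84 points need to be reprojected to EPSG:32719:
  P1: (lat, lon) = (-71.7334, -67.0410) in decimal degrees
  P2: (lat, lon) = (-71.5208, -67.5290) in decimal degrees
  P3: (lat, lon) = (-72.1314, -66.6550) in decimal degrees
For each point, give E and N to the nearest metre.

UTM zone 19S: λ₀ = -69°, k₀ = 0.9996.
P1 (-71.7334°, -67.0410°) → (568522.260, 2039691.555) m.
P2 (-71.5208°, -67.5290°) → (552034.160, 2063883.340) m.
P3 (-72.1314°, -66.6550°) → (580291.151, 1994846.751) m.

P1: E 568522 m, N 2039692 m; P2: E 552034 m, N 2063883 m; P3: E 580291 m, N 1994847 m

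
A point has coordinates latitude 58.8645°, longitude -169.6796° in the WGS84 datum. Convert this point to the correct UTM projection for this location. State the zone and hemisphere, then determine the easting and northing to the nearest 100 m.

Longitude -169.6796° lies in the 6° band [-174°, -168°), giving zone 2; latitude is north of the equator, so 2N.
Zone 2 central meridian λ₀ = 6×2 − 183 = -171°; Δλ = +1.3204°.
Transverse Mercator on WGS84 with k₀ = 0.9996 gives E = 576154.724 m, N = 6525715.324 m.

Zone 2N: E 576200 m, N 6525700 m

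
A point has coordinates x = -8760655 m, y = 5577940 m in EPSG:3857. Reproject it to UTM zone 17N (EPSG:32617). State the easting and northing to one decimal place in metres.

Web Mercator inverse (R = 6378137 m) → φ = 44.72249953°, λ = -78.69830285°.
UTM 17N forward: E = 682283.011 m, N = 4954701.467 m.

E 682283.0 m, N 4954701.5 m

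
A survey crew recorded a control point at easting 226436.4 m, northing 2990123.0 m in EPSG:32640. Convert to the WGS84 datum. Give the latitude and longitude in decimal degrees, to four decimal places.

lat 27.0063°, lon 54.2432°

Zone 40N: λ₀ = 57°, k₀ = 0.9996, false easting 500000 m.
Meridian distance M = (N − FN)/k₀ = 2991319.5 m.
Inverse transverse Mercator on WGS84 gives φ = 27.00629980°, λ = 54.24320049°.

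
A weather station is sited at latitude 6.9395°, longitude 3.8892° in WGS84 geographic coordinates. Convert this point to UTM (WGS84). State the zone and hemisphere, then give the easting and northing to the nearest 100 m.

Longitude 3.8892° lies in the 6° band [0°, 6°), giving zone 31; latitude is north of the equator, so 31N.
Zone 31 central meridian λ₀ = 6×31 − 183 = 3°; Δλ = +0.8892°.
Transverse Mercator on WGS84 with k₀ = 0.9996 gives E = 598229.502 m, N = 767152.909 m.

Zone 31N: E 598200 m, N 767200 m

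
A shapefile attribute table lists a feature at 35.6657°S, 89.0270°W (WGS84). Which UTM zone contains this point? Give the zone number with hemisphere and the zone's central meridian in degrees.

Zone 16S, central meridian -87°

UTM zone = ⌊(λ + 180)/6⌋ + 1; -89.0270° ∈ [-90°, -84°) → zone 16.
Hemisphere: S (φ < 0).
Central meridian λ₀ = 6×16 − 183 = -87°.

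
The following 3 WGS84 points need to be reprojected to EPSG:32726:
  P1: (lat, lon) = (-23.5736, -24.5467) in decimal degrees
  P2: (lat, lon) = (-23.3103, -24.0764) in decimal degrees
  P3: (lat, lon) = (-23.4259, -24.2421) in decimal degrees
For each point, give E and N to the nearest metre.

P1: E 750395 m, N 7390836 m; P2: E 799015 m, N 7419109 m; P3: E 781814 m, N 7406634 m

UTM zone 26S: λ₀ = -27°, k₀ = 0.9996.
P1 (-23.5736°, -24.5467°) → (750395.444, 7390835.778) m.
P2 (-23.3103°, -24.0764°) → (799015.490, 7419108.841) m.
P3 (-23.4259°, -24.2421°) → (781814.238, 7406634.077) m.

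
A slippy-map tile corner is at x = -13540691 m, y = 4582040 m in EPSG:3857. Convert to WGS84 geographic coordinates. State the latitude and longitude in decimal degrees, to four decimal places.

lat 38.0185°, lon -121.6381°

R = 6378137 m. λ = x/R = -121.63809683°.
φ = 2·arctan(exp(y/R)) − 90° = 2·arctan(2.05114) − 90° = 38.01850303°.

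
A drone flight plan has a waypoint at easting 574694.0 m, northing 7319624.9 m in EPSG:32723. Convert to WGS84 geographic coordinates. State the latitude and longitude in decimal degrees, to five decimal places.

lat -24.23440°, lon -44.26430°

Zone 23S: λ₀ = -45°, k₀ = 0.9996, false easting 500000 m, false northing 10000000 m.
Meridian distance M = (N − FN)/k₀ = -2681447.7 m.
Inverse transverse Mercator on WGS84 gives φ = -24.23439976°, λ = -44.26430048°.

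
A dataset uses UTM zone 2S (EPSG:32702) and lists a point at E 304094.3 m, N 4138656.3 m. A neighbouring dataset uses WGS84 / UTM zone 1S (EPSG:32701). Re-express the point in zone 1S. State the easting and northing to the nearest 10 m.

UTM 2S → geographic: φ = -52.86609964°, λ = -173.91050032°.
UTM 1S (λ₀ = -177°) forward: E = 707951.067 m, N = 4138153.032 m.

E 707950 m, N 4138150 m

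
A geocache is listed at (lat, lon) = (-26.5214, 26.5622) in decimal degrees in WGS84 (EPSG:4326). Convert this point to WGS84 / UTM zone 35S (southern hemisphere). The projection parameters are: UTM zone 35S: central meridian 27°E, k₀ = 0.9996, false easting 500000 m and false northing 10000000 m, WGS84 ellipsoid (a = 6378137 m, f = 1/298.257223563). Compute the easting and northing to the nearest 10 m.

Zone 35 central meridian λ₀ = 6×35 − 183 = 27°; Δλ = -0.4378°.
Transverse Mercator on WGS84 with k₀ = 0.9996 gives E = 456380.962 m, N = 7066497.902 m.

E 456380 m, N 7066500 m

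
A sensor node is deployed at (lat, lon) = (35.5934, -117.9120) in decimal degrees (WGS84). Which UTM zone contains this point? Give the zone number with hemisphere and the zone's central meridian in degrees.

UTM zone = ⌊(λ + 180)/6⌋ + 1; -117.9120° ∈ [-120°, -114°) → zone 11.
Hemisphere: N (φ ≥ 0).
Central meridian λ₀ = 6×11 − 183 = -117°.

Zone 11N, central meridian -117°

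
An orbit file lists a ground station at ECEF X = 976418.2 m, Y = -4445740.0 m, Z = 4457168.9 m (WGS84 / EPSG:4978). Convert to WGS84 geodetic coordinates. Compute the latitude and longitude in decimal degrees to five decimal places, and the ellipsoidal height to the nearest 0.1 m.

lat 44.59110°, lon -77.61280°, h 2942.7 m

λ = atan2(Y, X) = -77.61279981°; p = √(X²+Y²) = 4551702.6 m.
Bowring's method on WGS84 (a = 6378137 m, b = 6356752.314 m) gives φ = 44.59109994°, h = 2942.719 m.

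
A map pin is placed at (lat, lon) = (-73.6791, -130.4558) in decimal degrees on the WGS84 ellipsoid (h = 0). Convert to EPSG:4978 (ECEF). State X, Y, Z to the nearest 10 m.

WGS84: a = 6378137 m, e² = 0.006694380; N(φ) = a/√(1−e²sin²φ) = 6397891.306 m.
X = (N+h)·cosφ·cosλ = -1166597.347 m; Y = (N+h)·cosφ·sinλ = -1368045.619 m; Z = (N(1−e²)+h)·sinφ = -6098970.517 m.

X -1166600 m, Y -1368050 m, Z -6098970 m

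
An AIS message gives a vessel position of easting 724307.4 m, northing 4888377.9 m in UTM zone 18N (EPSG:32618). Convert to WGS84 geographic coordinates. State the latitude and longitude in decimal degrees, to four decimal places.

lat 44.1142°, lon -72.1969°

Zone 18N: λ₀ = -75°, k₀ = 0.9996, false easting 500000 m.
Meridian distance M = (N − FN)/k₀ = 4890334.0 m.
Inverse transverse Mercator on WGS84 gives φ = 44.11420027°, λ = -72.19690038°.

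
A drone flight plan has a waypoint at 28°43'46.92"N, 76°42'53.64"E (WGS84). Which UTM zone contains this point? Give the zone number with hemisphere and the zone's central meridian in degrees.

UTM zone = ⌊(λ + 180)/6⌋ + 1; 76.7149° ∈ [72°, 78°) → zone 43.
Hemisphere: N (φ ≥ 0).
Central meridian λ₀ = 6×43 − 183 = 75°.

Zone 43N, central meridian 75°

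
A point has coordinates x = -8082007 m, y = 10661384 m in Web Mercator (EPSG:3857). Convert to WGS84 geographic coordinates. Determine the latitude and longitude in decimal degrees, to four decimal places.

lat 68.7103°, lon -72.6019°

R = 6378137 m. λ = x/R = -72.60190414°.
φ = 2·arctan(exp(y/R)) − 90° = 2·arctan(5.32042) − 90° = 68.71029858°.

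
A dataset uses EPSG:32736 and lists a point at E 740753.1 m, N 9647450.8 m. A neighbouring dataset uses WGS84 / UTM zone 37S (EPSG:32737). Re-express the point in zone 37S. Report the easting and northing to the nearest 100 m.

UTM 36S → geographic: φ = -3.18729981°, λ = 35.16640026°.
UTM 37S (λ₀ = 39°) forward: E = 73753.481 m, N = 9646910.207 m.

E 73800 m, N 9646900 m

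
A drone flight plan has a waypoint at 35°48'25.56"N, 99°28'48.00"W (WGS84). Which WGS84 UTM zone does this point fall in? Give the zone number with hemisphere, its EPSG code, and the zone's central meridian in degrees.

Zone 14N (EPSG:32614), central meridian -99°

UTM zone = ⌊(λ + 180)/6⌋ + 1; -99.4800° ∈ [-102°, -96°) → zone 14.
Hemisphere: N (φ ≥ 0).
Central meridian λ₀ = 6×14 − 183 = -99°.
EPSG code: 32614.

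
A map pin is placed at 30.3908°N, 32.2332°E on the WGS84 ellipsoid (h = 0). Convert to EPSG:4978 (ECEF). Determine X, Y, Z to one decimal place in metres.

X 4657834.2 m, Y 2936965.4 m, Z 3207817.9 m

WGS84: a = 6378137 m, e² = 0.006694380; N(φ) = a/√(1−e²sin²φ) = 6383607.839 m.
X = (N+h)·cosφ·cosλ = 4657834.248 m; Y = (N+h)·cosφ·sinλ = 2936965.443 m; Z = (N(1−e²)+h)·sinφ = 3207817.892 m.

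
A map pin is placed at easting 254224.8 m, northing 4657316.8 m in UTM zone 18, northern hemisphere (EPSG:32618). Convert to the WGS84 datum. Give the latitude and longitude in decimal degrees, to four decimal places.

lat 42.0295°, lon -77.9689°

Zone 18N: λ₀ = -75°, k₀ = 0.9996, false easting 500000 m.
Meridian distance M = (N − FN)/k₀ = 4659180.5 m.
Inverse transverse Mercator on WGS84 gives φ = 42.02949956°, λ = -77.96889990°.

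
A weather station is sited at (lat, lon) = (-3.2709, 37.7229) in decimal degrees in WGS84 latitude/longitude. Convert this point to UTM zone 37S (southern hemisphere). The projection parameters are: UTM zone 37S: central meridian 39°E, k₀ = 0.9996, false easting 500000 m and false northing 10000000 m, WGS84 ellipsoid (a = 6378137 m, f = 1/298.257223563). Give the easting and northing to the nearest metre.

E 358109 m, N 9638373 m

Zone 37 central meridian λ₀ = 6×37 − 183 = 39°; Δλ = -1.2771°.
Transverse Mercator on WGS84 with k₀ = 0.9996 gives E = 358108.954 m, N = 9638373.093 m.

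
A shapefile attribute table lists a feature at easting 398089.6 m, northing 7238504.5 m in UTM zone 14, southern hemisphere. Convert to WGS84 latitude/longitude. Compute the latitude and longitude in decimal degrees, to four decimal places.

lat -24.9654°, lon -100.0096°

Zone 14S: λ₀ = -99°, k₀ = 0.9996, false easting 500000 m, false northing 10000000 m.
Meridian distance M = (N − FN)/k₀ = -2762600.5 m.
Inverse transverse Mercator on WGS84 gives φ = -24.96539964°, λ = -100.00960025°.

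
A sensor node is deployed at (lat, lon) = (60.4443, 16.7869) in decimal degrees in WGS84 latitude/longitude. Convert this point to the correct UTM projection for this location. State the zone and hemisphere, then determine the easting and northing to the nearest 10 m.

Longitude 16.7869° lies in the 6° band [12°, 18°), giving zone 33; latitude is north of the equator, so 33N.
Zone 33 central meridian λ₀ = 6×33 − 183 = 15°; Δλ = +1.7869°.
Transverse Mercator on WGS84 with k₀ = 0.9996 gives E = 598321.514 m, N = 6702227.389 m.

Zone 33N: E 598320 m, N 6702230 m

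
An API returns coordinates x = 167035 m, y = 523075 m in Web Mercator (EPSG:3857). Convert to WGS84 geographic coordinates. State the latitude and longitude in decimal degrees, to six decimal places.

lat 4.693604°, lon 1.500501°

R = 6378137 m. λ = x/R = 1.50050093°.
φ = 2·arctan(exp(y/R)) − 90° = 2·arctan(1.08547) − 90° = 4.69360429°.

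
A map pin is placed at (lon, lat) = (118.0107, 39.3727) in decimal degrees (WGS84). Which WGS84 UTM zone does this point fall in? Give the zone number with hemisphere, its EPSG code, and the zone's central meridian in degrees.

Zone 50N (EPSG:32650), central meridian 117°

UTM zone = ⌊(λ + 180)/6⌋ + 1; 118.0107° ∈ [114°, 120°) → zone 50.
Hemisphere: N (φ ≥ 0).
Central meridian λ₀ = 6×50 − 183 = 117°.
EPSG code: 32650.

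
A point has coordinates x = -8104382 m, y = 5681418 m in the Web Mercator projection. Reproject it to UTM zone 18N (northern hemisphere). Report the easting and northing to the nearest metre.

Web Mercator inverse (R = 6378137 m) → φ = 45.37920235°, λ = -72.80290219°.
UTM 18N forward: E = 672018.394 m, N = 5027424.489 m.

E 672018 m, N 5027424 m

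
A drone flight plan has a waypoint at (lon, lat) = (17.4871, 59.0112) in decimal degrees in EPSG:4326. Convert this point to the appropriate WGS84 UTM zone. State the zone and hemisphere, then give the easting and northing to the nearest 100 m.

Longitude 17.4871° lies in the 6° band [12°, 18°), giving zone 33; latitude is north of the equator, so 33N.
Zone 33 central meridian λ₀ = 6×33 − 183 = 15°; Δλ = +2.4871°.
Transverse Mercator on WGS84 with k₀ = 0.9996 gives E = 642822.167 m, N = 6543957.160 m.

Zone 33N: E 642800 m, N 6544000 m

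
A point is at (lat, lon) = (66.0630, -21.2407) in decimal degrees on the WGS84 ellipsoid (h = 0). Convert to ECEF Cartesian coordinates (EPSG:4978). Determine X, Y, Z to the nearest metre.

WGS84: a = 6378137 m, e² = 0.006694380; N(φ) = a/√(1−e²sin²φ) = 6396046.578 m.
X = (N+h)·cosφ·cosλ = 2418787.748 m; Y = (N+h)·cosφ·sinλ = -940163.161 m; Z = (N(1−e²)+h)·sinφ = 5806801.353 m.

X 2418788 m, Y -940163 m, Z 5806801 m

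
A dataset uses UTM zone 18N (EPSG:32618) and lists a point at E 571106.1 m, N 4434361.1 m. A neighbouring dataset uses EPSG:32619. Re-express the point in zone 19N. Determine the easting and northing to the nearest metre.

E 59267 m, N 4446834 m

UTM 18N → geographic: φ = 40.05649972°, λ = -74.16630036°.
UTM 19N (λ₀ = -69°) forward: E = 59266.537 m, N = 4446834.498 m.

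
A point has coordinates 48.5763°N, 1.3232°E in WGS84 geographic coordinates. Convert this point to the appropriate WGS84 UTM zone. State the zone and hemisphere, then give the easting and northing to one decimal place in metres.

Zone 31N: E 376319.9 m, N 5381714.0 m

Longitude 1.3232° lies in the 6° band [0°, 6°), giving zone 31; latitude is north of the equator, so 31N.
Zone 31 central meridian λ₀ = 6×31 − 183 = 3°; Δλ = -1.6768°.
Transverse Mercator on WGS84 with k₀ = 0.9996 gives E = 376319.866 m, N = 5381714.035 m.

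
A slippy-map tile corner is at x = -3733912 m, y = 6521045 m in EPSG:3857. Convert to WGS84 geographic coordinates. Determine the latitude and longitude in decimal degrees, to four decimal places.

lat 50.4298°, lon -33.5423°

R = 6378137 m. λ = x/R = -33.54230219°.
φ = 2·arctan(exp(y/R)) − 90° = 2·arctan(2.77987) − 90° = 50.42979974°.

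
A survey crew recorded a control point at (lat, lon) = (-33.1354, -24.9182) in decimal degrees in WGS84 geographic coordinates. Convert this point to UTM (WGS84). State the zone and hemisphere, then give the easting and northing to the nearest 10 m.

Longitude -24.9182° lies in the 6° band [-30°, -24°), giving zone 26; latitude is south of the equator, so 26S.
Zone 26 central meridian λ₀ = 6×26 − 183 = -27°; Δλ = +2.0818°.
Transverse Mercator on WGS84 with k₀ = 0.9996 gives E = 694192.827 m, N = 6331773.488 m.

Zone 26S: E 694190 m, N 6331770 m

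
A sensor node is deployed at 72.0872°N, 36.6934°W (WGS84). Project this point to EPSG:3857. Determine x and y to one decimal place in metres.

x -4084690.6 m, y 11784671.1 m

Web Mercator is spherical with R = a = 6378137 m.
x = R·λ = 6378137 × -0.640420644 = -4084690.603 m.
y = R·ln tan(π/4 + φ/2) = 6378137 × 1.847666667 = 11784671.132 m.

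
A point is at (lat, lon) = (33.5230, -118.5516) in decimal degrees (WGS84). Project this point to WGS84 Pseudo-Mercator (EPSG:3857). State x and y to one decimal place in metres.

x -13197103.7 m, y 3964931.0 m

Web Mercator is spherical with R = a = 6378137 m.
x = R·λ = 6378137 × -2.069115754 = -13197103.745 m.
y = R·ln tan(π/4 + φ/2) = 6378137 × 0.621644064 = 3964931.008 m.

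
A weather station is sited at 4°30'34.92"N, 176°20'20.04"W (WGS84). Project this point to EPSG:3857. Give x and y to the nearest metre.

Web Mercator is spherical with R = a = 6378137 m.
x = R·λ = 6378137 × -3.077694404 = -19629956.555 m.
y = R·ln tan(π/4 + φ/2) = 6378137 × 0.078790508 = 502536.655 m.

x -19629957 m, y 502537 m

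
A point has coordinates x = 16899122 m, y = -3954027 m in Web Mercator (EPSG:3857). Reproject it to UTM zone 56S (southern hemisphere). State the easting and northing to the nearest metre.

Web Mercator inverse (R = 6378137 m) → φ = -33.44130208°, λ = 151.80739581°.
UTM 56S forward: E = 389146.638 m, N = 6299152.691 m.

E 389147 m, N 6299153 m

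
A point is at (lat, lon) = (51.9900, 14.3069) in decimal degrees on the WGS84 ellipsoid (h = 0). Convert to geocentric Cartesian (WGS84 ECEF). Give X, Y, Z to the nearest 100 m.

X 3813800 m, Y 972600 m, Z 5002100 m

WGS84: a = 6378137 m, e² = 0.006694380; N(φ) = a/√(1−e²sin²φ) = 6391431.630 m.
X = (N+h)·cosφ·cosλ = 3813771.067 m; Y = (N+h)·cosφ·sinλ = 972607.195 m; Z = (N(1−e²)+h)·sinφ = 5002118.239 m.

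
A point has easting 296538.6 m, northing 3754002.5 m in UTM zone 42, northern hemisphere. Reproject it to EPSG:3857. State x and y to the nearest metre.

Unproject from UTM 42N (λ₀ = 69°) → φ = 33.90680000°, λ = 66.79939952°.
Web Mercator (R = 6378137 m): x = 7436075.140 m, y = 4016294.399 m.

x 7436075 m, y 4016294 m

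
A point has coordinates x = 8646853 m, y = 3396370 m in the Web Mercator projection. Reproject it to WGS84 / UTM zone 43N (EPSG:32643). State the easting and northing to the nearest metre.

E 760283 m, N 3228974 m

Web Mercator inverse (R = 6378137 m) → φ = 29.16269653°, λ = 77.67600209°.
UTM 43N forward: E = 760283.271 m, N = 3228974.480 m.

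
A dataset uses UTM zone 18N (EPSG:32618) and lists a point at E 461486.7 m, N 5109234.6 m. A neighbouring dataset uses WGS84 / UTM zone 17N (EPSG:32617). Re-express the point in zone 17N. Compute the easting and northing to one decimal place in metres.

E 924918.5 m, N 5123844.0 m

UTM 18N → geographic: φ = 46.13560016°, λ = -75.49859983°.
UTM 17N (λ₀ = -81°) forward: E = 924918.540 m, N = 5123843.985 m.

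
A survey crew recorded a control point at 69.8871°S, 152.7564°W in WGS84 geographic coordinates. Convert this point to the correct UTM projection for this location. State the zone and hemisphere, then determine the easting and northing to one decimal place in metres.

Zone 5S: E 509348.8 m, N 2246698.4 m

Longitude -152.7564° lies in the 6° band [-156°, -150°), giving zone 5; latitude is south of the equator, so 5S.
Zone 5 central meridian λ₀ = 6×5 − 183 = -153°; Δλ = +0.2436°.
Transverse Mercator on WGS84 with k₀ = 0.9996 gives E = 509348.782 m, N = 2246698.437 m.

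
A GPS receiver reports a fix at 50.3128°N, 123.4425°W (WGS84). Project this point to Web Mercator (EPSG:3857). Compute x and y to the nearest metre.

x -13741556 m, y 6500625 m

Web Mercator is spherical with R = a = 6378137 m.
x = R·λ = 6378137 × -2.154478062 = -13741556.242 m.
y = R·ln tan(π/4 + φ/2) = 6378137 × 1.019204284 = 6500624.557 m.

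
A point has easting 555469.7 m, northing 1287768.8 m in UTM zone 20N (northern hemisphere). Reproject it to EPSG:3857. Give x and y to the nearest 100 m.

Unproject from UTM 20N (λ₀ = -63°) → φ = 11.64879955°, λ = -62.49110042°.
Web Mercator (R = 6378137 m): x = -6956477.477 m, y = 1305765.303 m.

x -6956500 m, y 1305800 m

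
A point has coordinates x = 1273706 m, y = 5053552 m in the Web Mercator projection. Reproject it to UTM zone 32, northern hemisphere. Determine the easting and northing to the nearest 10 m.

Web Mercator inverse (R = 6378137 m) → φ = 41.27880012°, λ = 11.44189567°.
UTM 32N forward: E = 704507.495 m, N = 4572583.257 m.

E 704510 m, N 4572580 m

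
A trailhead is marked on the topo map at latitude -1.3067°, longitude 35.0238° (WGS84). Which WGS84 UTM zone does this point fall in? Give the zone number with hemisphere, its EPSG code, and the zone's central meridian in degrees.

UTM zone = ⌊(λ + 180)/6⌋ + 1; 35.0238° ∈ [30°, 36°) → zone 36.
Hemisphere: S (φ < 0).
Central meridian λ₀ = 6×36 − 183 = 33°.
EPSG code: 32736.

Zone 36S (EPSG:32736), central meridian 33°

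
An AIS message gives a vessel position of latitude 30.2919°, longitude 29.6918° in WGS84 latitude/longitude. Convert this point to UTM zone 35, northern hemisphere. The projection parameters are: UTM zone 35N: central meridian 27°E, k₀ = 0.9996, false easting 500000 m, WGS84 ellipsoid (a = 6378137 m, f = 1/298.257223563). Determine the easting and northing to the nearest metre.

Zone 35 central meridian λ₀ = 6×35 − 183 = 27°; Δλ = +2.6918°.
Transverse Mercator on WGS84 with k₀ = 0.9996 gives E = 758901.840 m, N = 3354200.023 m.

E 758902 m, N 3354200 m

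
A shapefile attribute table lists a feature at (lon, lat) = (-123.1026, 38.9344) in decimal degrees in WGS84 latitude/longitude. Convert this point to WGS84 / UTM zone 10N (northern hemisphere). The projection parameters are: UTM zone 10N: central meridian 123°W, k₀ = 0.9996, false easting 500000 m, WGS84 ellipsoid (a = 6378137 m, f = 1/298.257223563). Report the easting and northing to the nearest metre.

E 491107 m, N 4309502 m

Zone 10 central meridian λ₀ = 6×10 − 183 = -123°; Δλ = -0.1026°.
Transverse Mercator on WGS84 with k₀ = 0.9996 gives E = 491107.487 m, N = 4309501.925 m.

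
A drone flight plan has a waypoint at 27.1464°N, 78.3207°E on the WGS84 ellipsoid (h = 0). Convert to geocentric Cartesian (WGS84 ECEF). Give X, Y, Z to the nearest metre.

WGS84: a = 6378137 m, e² = 0.006694380; N(φ) = a/√(1−e²sin²φ) = 6382586.017 m.
X = (N+h)·cosφ·cosλ = 1149721.763 m; Y = (N+h)·cosφ·sinλ = 5561914.925 m; Z = (N(1−e²)+h)·sinφ = 2892659.885 m.

X 1149722 m, Y 5561915 m, Z 2892660 m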